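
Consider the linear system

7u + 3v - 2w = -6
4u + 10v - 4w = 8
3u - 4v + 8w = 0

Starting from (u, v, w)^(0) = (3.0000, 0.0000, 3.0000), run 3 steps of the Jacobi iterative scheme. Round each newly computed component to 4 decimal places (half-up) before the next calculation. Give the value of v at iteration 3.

1.5686

Iteration 1:
  u = (-6 - (3)·0.0000 - (-2)·3.0000) / (7) = 0.0000
  v = (8 - (4)·3.0000 - (-4)·3.0000) / (10) = 0.8000
  w = (0 - (3)·3.0000 - (-4)·0.0000) / (8) = -1.1250
Iteration 2:
  u = (-6 - (3)·0.8000 - (-2)·-1.1250) / (7) = -1.5214
  v = (8 - (4)·0.0000 - (-4)·-1.1250) / (10) = 0.3500
  w = (0 - (3)·0.0000 - (-4)·0.8000) / (8) = 0.4000
Iteration 3:
  u = (-6 - (3)·0.3500 - (-2)·0.4000) / (7) = -0.8929
  v = (8 - (4)·-1.5214 - (-4)·0.4000) / (10) = 1.5686
  w = (0 - (3)·-1.5214 - (-4)·0.3500) / (8) = 0.7455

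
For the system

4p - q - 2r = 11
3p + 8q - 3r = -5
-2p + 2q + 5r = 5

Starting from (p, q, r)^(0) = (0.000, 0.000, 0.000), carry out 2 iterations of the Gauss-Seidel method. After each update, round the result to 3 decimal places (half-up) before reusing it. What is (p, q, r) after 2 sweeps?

Iteration 1:
  p = (11 - (-1)·0.000 - (-2)·0.000) / (4) = 2.750
  q = (-5 - (3)·2.750 - (-3)·0.000) / (8) = -1.656
  r = (5 - (-2)·2.750 - (2)·-1.656) / (5) = 2.762
Iteration 2:
  p = (11 - (-1)·-1.656 - (-2)·2.762) / (4) = 3.717
  q = (-5 - (3)·3.717 - (-3)·2.762) / (8) = -0.983
  r = (5 - (-2)·3.717 - (2)·-0.983) / (5) = 2.880

(3.717, -0.983, 2.880)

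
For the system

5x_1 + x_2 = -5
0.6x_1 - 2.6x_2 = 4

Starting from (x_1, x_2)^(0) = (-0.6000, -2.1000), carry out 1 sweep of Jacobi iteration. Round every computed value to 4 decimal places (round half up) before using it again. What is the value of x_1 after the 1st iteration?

Iteration 1:
  x_1 = (-5 - (1)·-2.1000) / (5) = -0.5800
  x_2 = (4 - (0.6)·-0.6000) / (-2.6) = -1.6769

-0.5800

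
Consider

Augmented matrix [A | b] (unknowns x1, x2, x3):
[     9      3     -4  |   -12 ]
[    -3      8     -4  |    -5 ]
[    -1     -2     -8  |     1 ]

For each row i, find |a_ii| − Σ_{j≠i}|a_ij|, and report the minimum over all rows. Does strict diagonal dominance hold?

1

row 1: |9| − (3+4) = 2
row 2: |8| − (3+4) = 1
row 3: |-8| − (1+2) = 5
minimum over rows = 1 → strictly diagonally dominant (convergence guaranteed)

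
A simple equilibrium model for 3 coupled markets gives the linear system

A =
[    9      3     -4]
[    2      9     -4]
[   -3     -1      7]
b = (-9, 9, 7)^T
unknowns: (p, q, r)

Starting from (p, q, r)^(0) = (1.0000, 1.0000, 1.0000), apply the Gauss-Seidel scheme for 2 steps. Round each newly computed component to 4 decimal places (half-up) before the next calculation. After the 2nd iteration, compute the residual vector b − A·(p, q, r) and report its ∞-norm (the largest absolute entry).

0.4797

Iteration 1:
  p = (-9 - (3)·1.0000 - (-4)·1.0000) / (9) = -0.8889
  q = (9 - (2)·-0.8889 - (-4)·1.0000) / (9) = 1.6420
  r = (7 - (-3)·-0.8889 - (-1)·1.6420) / (7) = 0.8536
Iteration 2:
  p = (-9 - (3)·1.6420 - (-4)·0.8536) / (9) = -1.1680
  q = (9 - (2)·-1.1680 - (-4)·0.8536) / (9) = 1.6389
  r = (7 - (-3)·-1.1680 - (-1)·1.6389) / (7) = 0.7336
Residual b − A·x = (-0.4703, -0.4797, -0.0003); ∞-norm = 0.4797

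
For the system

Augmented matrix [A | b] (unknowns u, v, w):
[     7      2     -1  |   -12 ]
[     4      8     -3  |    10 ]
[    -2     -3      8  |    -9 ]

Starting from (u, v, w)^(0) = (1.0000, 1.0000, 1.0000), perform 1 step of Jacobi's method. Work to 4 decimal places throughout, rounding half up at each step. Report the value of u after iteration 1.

-1.8571

Iteration 1:
  u = (-12 - (2)·1.0000 - (-1)·1.0000) / (7) = -1.8571
  v = (10 - (4)·1.0000 - (-3)·1.0000) / (8) = 1.1250
  w = (-9 - (-2)·1.0000 - (-3)·1.0000) / (8) = -0.5000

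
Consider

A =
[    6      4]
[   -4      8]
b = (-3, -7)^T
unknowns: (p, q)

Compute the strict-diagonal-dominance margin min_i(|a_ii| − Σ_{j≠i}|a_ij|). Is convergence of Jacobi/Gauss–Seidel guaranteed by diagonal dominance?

2

row 1: |6| − (4) = 2
row 2: |8| − (4) = 4
minimum over rows = 2 → strictly diagonally dominant (convergence guaranteed)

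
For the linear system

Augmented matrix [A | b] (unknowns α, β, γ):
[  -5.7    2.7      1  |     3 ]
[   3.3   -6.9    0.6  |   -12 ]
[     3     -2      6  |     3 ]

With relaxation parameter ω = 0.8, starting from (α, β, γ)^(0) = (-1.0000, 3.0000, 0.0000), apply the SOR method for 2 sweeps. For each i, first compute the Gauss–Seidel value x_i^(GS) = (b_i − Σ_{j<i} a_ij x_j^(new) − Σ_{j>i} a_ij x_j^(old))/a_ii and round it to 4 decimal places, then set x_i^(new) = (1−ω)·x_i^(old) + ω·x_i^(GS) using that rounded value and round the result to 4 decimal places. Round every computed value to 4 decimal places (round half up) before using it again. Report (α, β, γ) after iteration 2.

Iteration 1:
  α: GS value = (3 - (2.7)·3.0000 - (1)·0.0000) / (-5.7) = 0.8947;  α ← (1−ω)·-1.0000 + ω·0.8947 = 0.5158
  β: GS value = (-12 - (3.3)·0.5158 - (0.6)·0.0000) / (-6.9) = 1.9858;  β ← (1−ω)·3.0000 + ω·1.9858 = 2.1886
  γ: GS value = (3 - (3)·0.5158 - (-2)·2.1886) / (6) = 0.9716;  γ ← (1−ω)·0.0000 + ω·0.9716 = 0.7773
Iteration 2:
  α: GS value = (3 - (2.7)·2.1886 - (1)·0.7773) / (-5.7) = 0.6468;  α ← (1−ω)·0.5158 + ω·0.6468 = 0.6206
  β: GS value = (-12 - (3.3)·0.6206 - (0.6)·0.7773) / (-6.9) = 2.1035;  β ← (1−ω)·2.1886 + ω·2.1035 = 2.1205
  γ: GS value = (3 - (3)·0.6206 - (-2)·2.1205) / (6) = 0.8965;  γ ← (1−ω)·0.7773 + ω·0.8965 = 0.8727

(0.6206, 2.1205, 0.8727)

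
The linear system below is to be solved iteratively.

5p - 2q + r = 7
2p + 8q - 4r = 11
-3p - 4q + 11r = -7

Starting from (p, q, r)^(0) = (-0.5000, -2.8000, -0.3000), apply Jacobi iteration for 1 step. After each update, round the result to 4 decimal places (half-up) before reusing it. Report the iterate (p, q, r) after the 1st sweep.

Iteration 1:
  p = (7 - (-2)·-2.8000 - (1)·-0.3000) / (5) = 0.3400
  q = (11 - (2)·-0.5000 - (-4)·-0.3000) / (8) = 1.3500
  r = (-7 - (-3)·-0.5000 - (-4)·-2.8000) / (11) = -1.7909

(0.3400, 1.3500, -1.7909)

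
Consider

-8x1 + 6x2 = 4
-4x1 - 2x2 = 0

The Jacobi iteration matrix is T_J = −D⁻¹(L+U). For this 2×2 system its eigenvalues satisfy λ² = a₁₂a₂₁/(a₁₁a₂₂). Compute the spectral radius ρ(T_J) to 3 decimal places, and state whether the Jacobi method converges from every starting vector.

1.225

a₁₂a₂₁/(a₁₁a₂₂) = (6)·(-4) / ((-8)·(-2)) = -1.500000
ρ = √|-1.500000| = √1.500000 = 1.225
ρ > 1, so Jacobi diverges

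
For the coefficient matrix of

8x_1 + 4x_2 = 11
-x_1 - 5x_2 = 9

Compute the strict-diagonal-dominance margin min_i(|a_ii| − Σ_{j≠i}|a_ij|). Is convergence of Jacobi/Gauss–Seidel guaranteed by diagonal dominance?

row 1: |8| − (4) = 4
row 2: |-5| − (1) = 4
minimum over rows = 4 → strictly diagonally dominant (convergence guaranteed)

4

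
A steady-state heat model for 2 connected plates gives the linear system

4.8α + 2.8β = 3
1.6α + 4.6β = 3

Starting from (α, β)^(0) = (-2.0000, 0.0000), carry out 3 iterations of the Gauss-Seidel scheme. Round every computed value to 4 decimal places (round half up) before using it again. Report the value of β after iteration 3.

Iteration 1:
  α = (3 - (2.8)·0.0000) / (4.8) = 0.6250
  β = (3 - (1.6)·0.6250) / (4.6) = 0.4348
Iteration 2:
  α = (3 - (2.8)·0.4348) / (4.8) = 0.3714
  β = (3 - (1.6)·0.3714) / (4.6) = 0.5230
Iteration 3:
  α = (3 - (2.8)·0.5230) / (4.8) = 0.3199
  β = (3 - (1.6)·0.3199) / (4.6) = 0.5409

0.5409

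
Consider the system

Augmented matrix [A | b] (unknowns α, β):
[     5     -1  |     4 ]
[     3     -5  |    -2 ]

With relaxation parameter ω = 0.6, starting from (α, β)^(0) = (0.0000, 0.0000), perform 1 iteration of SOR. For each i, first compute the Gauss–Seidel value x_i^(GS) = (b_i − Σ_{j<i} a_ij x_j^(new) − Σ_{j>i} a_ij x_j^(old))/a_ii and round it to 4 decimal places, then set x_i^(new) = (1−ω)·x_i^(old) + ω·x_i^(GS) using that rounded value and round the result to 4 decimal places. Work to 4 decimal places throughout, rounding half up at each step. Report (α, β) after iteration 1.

Iteration 1:
  α: GS value = (4 - (-1)·0.0000) / (5) = 0.8000;  α ← (1−ω)·0.0000 + ω·0.8000 = 0.4800
  β: GS value = (-2 - (3)·0.4800) / (-5) = 0.6880;  β ← (1−ω)·0.0000 + ω·0.6880 = 0.4128

(0.4800, 0.4128)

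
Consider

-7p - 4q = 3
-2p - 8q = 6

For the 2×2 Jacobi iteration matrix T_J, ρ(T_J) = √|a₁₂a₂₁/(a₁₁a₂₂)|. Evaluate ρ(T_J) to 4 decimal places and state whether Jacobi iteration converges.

a₁₂a₂₁/(a₁₁a₂₂) = (-4)·(-2) / ((-7)·(-8)) = 0.142857
ρ = √|0.142857| = √0.142857 = 0.3780
ρ < 1, so Jacobi converges

0.3780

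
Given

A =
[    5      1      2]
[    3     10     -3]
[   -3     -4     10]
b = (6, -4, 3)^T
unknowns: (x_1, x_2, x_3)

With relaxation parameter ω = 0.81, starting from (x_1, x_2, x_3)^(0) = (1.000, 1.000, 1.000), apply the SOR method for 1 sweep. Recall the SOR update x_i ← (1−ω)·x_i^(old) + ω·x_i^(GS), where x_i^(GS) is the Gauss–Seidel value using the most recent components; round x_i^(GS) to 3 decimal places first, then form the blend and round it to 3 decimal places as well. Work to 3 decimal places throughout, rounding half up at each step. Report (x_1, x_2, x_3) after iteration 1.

Iteration 1:
  x_1: GS value = (6 - (1)·1.000 - (2)·1.000) / (5) = 0.600;  x_1 ← (1−ω)·1.000 + ω·0.600 = 0.676
  x_2: GS value = (-4 - (3)·0.676 - (-3)·1.000) / (10) = -0.303;  x_2 ← (1−ω)·1.000 + ω·-0.303 = -0.055
  x_3: GS value = (3 - (-3)·0.676 - (-4)·-0.055) / (10) = 0.481;  x_3 ← (1−ω)·1.000 + ω·0.481 = 0.580

(0.676, -0.055, 0.580)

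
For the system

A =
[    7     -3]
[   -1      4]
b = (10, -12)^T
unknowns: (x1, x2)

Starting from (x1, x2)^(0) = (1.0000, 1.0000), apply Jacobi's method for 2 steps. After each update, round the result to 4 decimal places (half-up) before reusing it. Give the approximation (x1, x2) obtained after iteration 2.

Iteration 1:
  x1 = (10 - (-3)·1.0000) / (7) = 1.8571
  x2 = (-12 - (-1)·1.0000) / (4) = -2.7500
Iteration 2:
  x1 = (10 - (-3)·-2.7500) / (7) = 0.2500
  x2 = (-12 - (-1)·1.8571) / (4) = -2.5357

(0.2500, -2.5357)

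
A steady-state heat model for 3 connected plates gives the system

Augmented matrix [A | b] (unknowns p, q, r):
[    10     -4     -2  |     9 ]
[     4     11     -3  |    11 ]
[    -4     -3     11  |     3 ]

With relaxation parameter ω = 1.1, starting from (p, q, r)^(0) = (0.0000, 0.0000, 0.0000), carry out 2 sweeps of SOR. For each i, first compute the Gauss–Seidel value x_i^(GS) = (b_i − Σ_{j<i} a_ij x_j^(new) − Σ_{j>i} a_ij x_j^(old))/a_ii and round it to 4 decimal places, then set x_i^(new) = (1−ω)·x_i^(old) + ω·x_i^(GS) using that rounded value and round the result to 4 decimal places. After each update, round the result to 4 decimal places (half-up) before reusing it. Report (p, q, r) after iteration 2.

(1.4003, 0.7416, 0.9919)

Iteration 1:
  p: GS value = (9 - (-4)·0.0000 - (-2)·0.0000) / (10) = 0.9000;  p ← (1−ω)·0.0000 + ω·0.9000 = 0.9900
  q: GS value = (11 - (4)·0.9900 - (-3)·0.0000) / (11) = 0.6400;  q ← (1−ω)·0.0000 + ω·0.6400 = 0.7040
  r: GS value = (3 - (-4)·0.9900 - (-3)·0.7040) / (11) = 0.8247;  r ← (1−ω)·0.0000 + ω·0.8247 = 0.9072
Iteration 2:
  p: GS value = (9 - (-4)·0.7040 - (-2)·0.9072) / (10) = 1.3630;  p ← (1−ω)·0.9900 + ω·1.3630 = 1.4003
  q: GS value = (11 - (4)·1.4003 - (-3)·0.9072) / (11) = 0.7382;  q ← (1−ω)·0.7040 + ω·0.7382 = 0.7416
  r: GS value = (3 - (-4)·1.4003 - (-3)·0.7416) / (11) = 0.9842;  r ← (1−ω)·0.9072 + ω·0.9842 = 0.9919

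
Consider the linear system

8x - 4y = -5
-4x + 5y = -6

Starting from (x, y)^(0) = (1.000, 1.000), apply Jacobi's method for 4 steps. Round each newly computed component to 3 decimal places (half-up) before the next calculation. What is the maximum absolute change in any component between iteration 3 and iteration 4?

Iteration 1:
  x = (-5 - (-4)·1.000) / (8) = -0.125
  y = (-6 - (-4)·1.000) / (5) = -0.400
Iteration 2:
  x = (-5 - (-4)·-0.400) / (8) = -0.825
  y = (-6 - (-4)·-0.125) / (5) = -1.300
Iteration 3:
  x = (-5 - (-4)·-1.300) / (8) = -1.275
  y = (-6 - (-4)·-0.825) / (5) = -1.860
Iteration 4:
  x = (-5 - (-4)·-1.860) / (8) = -1.555
  y = (-6 - (-4)·-1.275) / (5) = -2.220
Change: (-0.280, -0.360) → max |·| = 0.360

0.360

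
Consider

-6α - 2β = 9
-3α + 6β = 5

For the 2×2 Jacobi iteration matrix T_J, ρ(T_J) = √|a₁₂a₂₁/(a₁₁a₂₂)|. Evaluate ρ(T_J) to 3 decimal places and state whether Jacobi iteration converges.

0.408

a₁₂a₂₁/(a₁₁a₂₂) = (-2)·(-3) / ((-6)·(6)) = -0.166667
ρ = √|-0.166667| = √0.166667 = 0.408
ρ < 1, so Jacobi converges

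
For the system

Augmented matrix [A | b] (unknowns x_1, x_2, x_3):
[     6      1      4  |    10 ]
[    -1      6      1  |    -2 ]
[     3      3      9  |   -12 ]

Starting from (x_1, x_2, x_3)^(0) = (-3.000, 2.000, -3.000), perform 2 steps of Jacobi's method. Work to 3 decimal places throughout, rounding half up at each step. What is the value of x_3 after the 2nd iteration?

Iteration 1:
  x_1 = (10 - (1)·2.000 - (4)·-3.000) / (6) = 3.333
  x_2 = (-2 - (-1)·-3.000 - (1)·-3.000) / (6) = -0.333
  x_3 = (-12 - (3)·-3.000 - (3)·2.000) / (9) = -1.000
Iteration 2:
  x_1 = (10 - (1)·-0.333 - (4)·-1.000) / (6) = 2.389
  x_2 = (-2 - (-1)·3.333 - (1)·-1.000) / (6) = 0.389
  x_3 = (-12 - (3)·3.333 - (3)·-0.333) / (9) = -2.333

-2.333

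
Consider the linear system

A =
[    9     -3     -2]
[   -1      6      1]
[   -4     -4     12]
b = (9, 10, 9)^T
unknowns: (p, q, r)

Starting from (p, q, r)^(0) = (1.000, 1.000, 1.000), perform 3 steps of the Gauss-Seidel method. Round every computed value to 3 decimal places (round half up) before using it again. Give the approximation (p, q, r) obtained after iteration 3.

Iteration 1:
  p = (9 - (-3)·1.000 - (-2)·1.000) / (9) = 1.556
  q = (10 - (-1)·1.556 - (1)·1.000) / (6) = 1.759
  r = (9 - (-4)·1.556 - (-4)·1.759) / (12) = 1.855
Iteration 2:
  p = (9 - (-3)·1.759 - (-2)·1.855) / (9) = 1.999
  q = (10 - (-1)·1.999 - (1)·1.855) / (6) = 1.691
  r = (9 - (-4)·1.999 - (-4)·1.691) / (12) = 1.980
Iteration 3:
  p = (9 - (-3)·1.691 - (-2)·1.980) / (9) = 2.004
  q = (10 - (-1)·2.004 - (1)·1.980) / (6) = 1.671
  r = (9 - (-4)·2.004 - (-4)·1.671) / (12) = 1.975

(2.004, 1.671, 1.975)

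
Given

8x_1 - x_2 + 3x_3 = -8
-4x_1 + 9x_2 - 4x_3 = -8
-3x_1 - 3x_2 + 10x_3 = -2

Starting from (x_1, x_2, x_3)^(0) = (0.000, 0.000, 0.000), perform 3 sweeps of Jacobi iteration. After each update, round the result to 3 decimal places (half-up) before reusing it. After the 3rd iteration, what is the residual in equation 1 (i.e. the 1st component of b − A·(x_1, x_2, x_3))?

0.241

Iteration 1:
  x_1 = (-8 - (-1)·0.000 - (3)·0.000) / (8) = -1.000
  x_2 = (-8 - (-4)·0.000 - (-4)·0.000) / (9) = -0.889
  x_3 = (-2 - (-3)·0.000 - (-3)·0.000) / (10) = -0.200
Iteration 2:
  x_1 = (-8 - (-1)·-0.889 - (3)·-0.200) / (8) = -1.036
  x_2 = (-8 - (-4)·-1.000 - (-4)·-0.200) / (9) = -1.422
  x_3 = (-2 - (-3)·-1.000 - (-3)·-0.889) / (10) = -0.767
Iteration 3:
  x_1 = (-8 - (-1)·-1.422 - (3)·-0.767) / (8) = -0.890
  x_2 = (-8 - (-4)·-1.036 - (-4)·-0.767) / (9) = -1.690
  x_3 = (-2 - (-3)·-1.036 - (-3)·-1.422) / (10) = -0.937
Residual b − A·x = (0.241, -0.098, -0.370)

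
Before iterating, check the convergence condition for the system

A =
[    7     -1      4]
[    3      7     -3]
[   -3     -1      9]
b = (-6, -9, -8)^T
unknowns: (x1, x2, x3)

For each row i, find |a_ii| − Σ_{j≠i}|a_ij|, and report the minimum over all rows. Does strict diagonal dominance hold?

row 1: |7| − (1+4) = 2
row 2: |7| − (3+3) = 1
row 3: |9| − (3+1) = 5
minimum over rows = 1 → strictly diagonally dominant (convergence guaranteed)

1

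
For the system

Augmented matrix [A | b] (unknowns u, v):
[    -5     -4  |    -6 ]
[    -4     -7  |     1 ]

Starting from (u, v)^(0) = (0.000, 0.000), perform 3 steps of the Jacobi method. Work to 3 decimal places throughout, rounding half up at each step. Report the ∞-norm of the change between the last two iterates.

Iteration 1:
  u = (-6 - (-4)·0.000) / (-5) = 1.200
  v = (1 - (-4)·0.000) / (-7) = -0.143
Iteration 2:
  u = (-6 - (-4)·-0.143) / (-5) = 1.314
  v = (1 - (-4)·1.200) / (-7) = -0.829
Iteration 3:
  u = (-6 - (-4)·-0.829) / (-5) = 1.863
  v = (1 - (-4)·1.314) / (-7) = -0.894
Change: (0.549, -0.065) → max |·| = 0.549

0.549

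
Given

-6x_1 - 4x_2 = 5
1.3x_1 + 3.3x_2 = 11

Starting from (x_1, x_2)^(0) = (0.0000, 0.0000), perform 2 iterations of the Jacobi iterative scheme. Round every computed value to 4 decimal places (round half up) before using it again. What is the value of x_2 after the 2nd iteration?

3.6616

Iteration 1:
  x_1 = (5 - (-4)·0.0000) / (-6) = -0.8333
  x_2 = (11 - (1.3)·0.0000) / (3.3) = 3.3333
Iteration 2:
  x_1 = (5 - (-4)·3.3333) / (-6) = -3.0555
  x_2 = (11 - (1.3)·-0.8333) / (3.3) = 3.6616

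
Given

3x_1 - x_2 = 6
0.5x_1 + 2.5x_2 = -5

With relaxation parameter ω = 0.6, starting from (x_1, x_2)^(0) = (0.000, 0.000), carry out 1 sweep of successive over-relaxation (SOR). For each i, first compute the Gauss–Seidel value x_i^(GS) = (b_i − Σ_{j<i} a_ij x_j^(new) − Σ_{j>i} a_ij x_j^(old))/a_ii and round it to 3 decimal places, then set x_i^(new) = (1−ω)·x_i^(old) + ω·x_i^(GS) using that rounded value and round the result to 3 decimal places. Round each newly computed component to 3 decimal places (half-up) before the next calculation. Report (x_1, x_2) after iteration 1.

Iteration 1:
  x_1: GS value = (6 - (-1)·0.000) / (3) = 2.000;  x_1 ← (1−ω)·0.000 + ω·2.000 = 1.200
  x_2: GS value = (-5 - (0.5)·1.200) / (2.5) = -2.240;  x_2 ← (1−ω)·0.000 + ω·-2.240 = -1.344

(1.200, -1.344)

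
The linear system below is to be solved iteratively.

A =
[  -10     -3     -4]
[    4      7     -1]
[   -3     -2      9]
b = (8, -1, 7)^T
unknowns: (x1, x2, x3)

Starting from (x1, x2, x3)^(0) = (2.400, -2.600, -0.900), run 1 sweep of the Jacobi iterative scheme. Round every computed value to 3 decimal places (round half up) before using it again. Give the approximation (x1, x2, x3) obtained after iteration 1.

(0.340, -1.643, 1.000)

Iteration 1:
  x1 = (8 - (-3)·-2.600 - (-4)·-0.900) / (-10) = 0.340
  x2 = (-1 - (4)·2.400 - (-1)·-0.900) / (7) = -1.643
  x3 = (7 - (-3)·2.400 - (-2)·-2.600) / (9) = 1.000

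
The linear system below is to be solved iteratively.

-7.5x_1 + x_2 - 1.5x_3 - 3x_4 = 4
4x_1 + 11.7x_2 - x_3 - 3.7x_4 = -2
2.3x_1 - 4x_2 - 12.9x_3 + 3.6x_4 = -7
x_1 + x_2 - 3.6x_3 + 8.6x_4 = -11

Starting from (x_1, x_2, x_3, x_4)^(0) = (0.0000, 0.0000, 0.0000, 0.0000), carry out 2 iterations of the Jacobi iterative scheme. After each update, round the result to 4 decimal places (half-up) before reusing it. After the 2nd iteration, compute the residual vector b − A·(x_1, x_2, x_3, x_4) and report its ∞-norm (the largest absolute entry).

Iteration 1:
  x_1 = (4 - (1)·0.0000 - (-1.5)·0.0000 - (-3)·0.0000) / (-7.5) = -0.5333
  x_2 = (-2 - (4)·0.0000 - (-1)·0.0000 - (-3.7)·0.0000) / (11.7) = -0.1709
  x_3 = (-7 - (2.3)·0.0000 - (-4)·0.0000 - (3.6)·0.0000) / (-12.9) = 0.5426
  x_4 = (-11 - (1)·0.0000 - (1)·0.0000 - (-3.6)·0.0000) / (8.6) = -1.2791
Iteration 2:
  x_1 = (4 - (1)·-0.1709 - (-1.5)·0.5426 - (-3)·-1.2791) / (-7.5) = -0.1530
  x_2 = (-2 - (4)·-0.5333 - (-1)·0.5426 - (-3.7)·-1.2791) / (11.7) = -0.3467
  x_3 = (-7 - (2.3)·-0.5333 - (-4)·-0.1709 - (3.6)·-1.2791) / (-12.9) = 0.1436
  x_4 = (-11 - (1)·-0.5333 - (1)·-0.1709 - (-3.6)·0.5426) / (8.6) = -0.9701
Residual b − A·x = (0.5043, -0.7774, -2.6901, -1.6405); ∞-norm = 2.6901

2.6901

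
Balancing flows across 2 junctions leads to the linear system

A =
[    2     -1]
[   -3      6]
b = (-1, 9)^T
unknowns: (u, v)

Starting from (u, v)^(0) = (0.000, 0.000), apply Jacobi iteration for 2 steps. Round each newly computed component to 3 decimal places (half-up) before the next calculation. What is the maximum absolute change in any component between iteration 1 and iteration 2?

0.750

Iteration 1:
  u = (-1 - (-1)·0.000) / (2) = -0.500
  v = (9 - (-3)·0.000) / (6) = 1.500
Iteration 2:
  u = (-1 - (-1)·1.500) / (2) = 0.250
  v = (9 - (-3)·-0.500) / (6) = 1.250
Change: (0.750, -0.250) → max |·| = 0.750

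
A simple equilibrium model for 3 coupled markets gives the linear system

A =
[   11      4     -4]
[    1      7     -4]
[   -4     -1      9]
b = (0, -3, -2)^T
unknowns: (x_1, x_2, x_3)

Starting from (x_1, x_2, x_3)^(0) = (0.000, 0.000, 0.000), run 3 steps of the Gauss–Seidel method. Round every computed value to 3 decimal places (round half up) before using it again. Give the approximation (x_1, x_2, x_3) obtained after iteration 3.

Iteration 1:
  x_1 = (0 - (4)·0.000 - (-4)·0.000) / (11) = 0.000
  x_2 = (-3 - (1)·0.000 - (-4)·0.000) / (7) = -0.429
  x_3 = (-2 - (-4)·0.000 - (-1)·-0.429) / (9) = -0.270
Iteration 2:
  x_1 = (0 - (4)·-0.429 - (-4)·-0.270) / (11) = 0.058
  x_2 = (-3 - (1)·0.058 - (-4)·-0.270) / (7) = -0.591
  x_3 = (-2 - (-4)·0.058 - (-1)·-0.591) / (9) = -0.262
Iteration 3:
  x_1 = (0 - (4)·-0.591 - (-4)·-0.262) / (11) = 0.120
  x_2 = (-3 - (1)·0.120 - (-4)·-0.262) / (7) = -0.595
  x_3 = (-2 - (-4)·0.120 - (-1)·-0.595) / (9) = -0.235

(0.120, -0.595, -0.235)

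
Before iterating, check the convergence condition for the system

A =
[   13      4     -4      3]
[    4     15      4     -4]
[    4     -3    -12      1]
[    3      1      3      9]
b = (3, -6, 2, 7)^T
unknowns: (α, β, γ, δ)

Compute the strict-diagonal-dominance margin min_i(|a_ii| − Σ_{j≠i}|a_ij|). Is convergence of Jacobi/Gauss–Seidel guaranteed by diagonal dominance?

row 1: |13| − (4+4+3) = 2
row 2: |15| − (4+4+4) = 3
row 3: |-12| − (4+3+1) = 4
row 4: |9| − (3+1+3) = 2
minimum over rows = 2 → strictly diagonally dominant (convergence guaranteed)

2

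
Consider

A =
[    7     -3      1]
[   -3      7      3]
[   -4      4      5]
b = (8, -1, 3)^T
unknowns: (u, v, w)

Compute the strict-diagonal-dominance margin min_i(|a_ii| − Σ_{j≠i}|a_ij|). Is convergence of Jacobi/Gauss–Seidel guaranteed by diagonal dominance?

-3

row 1: |7| − (3+1) = 3
row 2: |7| − (3+3) = 1
row 3: |5| − (4+4) = -3
minimum over rows = -3 → not strictly diagonally dominant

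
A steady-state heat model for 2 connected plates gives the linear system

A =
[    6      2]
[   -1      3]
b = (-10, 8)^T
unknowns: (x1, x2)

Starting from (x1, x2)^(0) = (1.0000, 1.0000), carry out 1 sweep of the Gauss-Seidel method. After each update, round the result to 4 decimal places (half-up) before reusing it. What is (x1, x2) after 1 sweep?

(-2.0000, 2.0000)

Iteration 1:
  x1 = (-10 - (2)·1.0000) / (6) = -2.0000
  x2 = (8 - (-1)·-2.0000) / (3) = 2.0000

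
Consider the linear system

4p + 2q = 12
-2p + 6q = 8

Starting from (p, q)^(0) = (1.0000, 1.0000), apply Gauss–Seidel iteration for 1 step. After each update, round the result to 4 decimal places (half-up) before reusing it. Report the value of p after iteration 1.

2.5000

Iteration 1:
  p = (12 - (2)·1.0000) / (4) = 2.5000
  q = (8 - (-2)·2.5000) / (6) = 2.1667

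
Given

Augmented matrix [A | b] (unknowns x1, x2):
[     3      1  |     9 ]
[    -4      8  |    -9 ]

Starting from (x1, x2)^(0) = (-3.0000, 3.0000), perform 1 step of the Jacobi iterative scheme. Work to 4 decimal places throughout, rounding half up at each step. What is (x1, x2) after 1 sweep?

(2.0000, -2.6250)

Iteration 1:
  x1 = (9 - (1)·3.0000) / (3) = 2.0000
  x2 = (-9 - (-4)·-3.0000) / (8) = -2.6250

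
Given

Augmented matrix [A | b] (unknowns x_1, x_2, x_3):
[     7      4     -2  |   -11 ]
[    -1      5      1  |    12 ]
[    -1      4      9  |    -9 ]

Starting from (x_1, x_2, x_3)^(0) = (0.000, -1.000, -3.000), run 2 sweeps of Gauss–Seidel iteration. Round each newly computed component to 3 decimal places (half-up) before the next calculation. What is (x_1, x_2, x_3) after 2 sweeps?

(-3.752, 2.125, -2.361)

Iteration 1:
  x_1 = (-11 - (4)·-1.000 - (-2)·-3.000) / (7) = -1.857
  x_2 = (12 - (-1)·-1.857 - (1)·-3.000) / (5) = 2.629
  x_3 = (-9 - (-1)·-1.857 - (4)·2.629) / (9) = -2.375
Iteration 2:
  x_1 = (-11 - (4)·2.629 - (-2)·-2.375) / (7) = -3.752
  x_2 = (12 - (-1)·-3.752 - (1)·-2.375) / (5) = 2.125
  x_3 = (-9 - (-1)·-3.752 - (4)·2.125) / (9) = -2.361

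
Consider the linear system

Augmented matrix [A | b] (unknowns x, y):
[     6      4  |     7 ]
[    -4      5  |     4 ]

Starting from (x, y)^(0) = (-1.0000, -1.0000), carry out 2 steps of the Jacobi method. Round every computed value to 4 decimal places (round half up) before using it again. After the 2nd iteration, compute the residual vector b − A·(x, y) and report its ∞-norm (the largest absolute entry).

Iteration 1:
  x = (7 - (4)·-1.0000) / (6) = 1.8333
  y = (4 - (-4)·-1.0000) / (5) = 0.0000
Iteration 2:
  x = (7 - (4)·0.0000) / (6) = 1.1667
  y = (4 - (-4)·1.8333) / (5) = 2.2666
Residual b − A·x = (-9.0666, -2.6662); ∞-norm = 9.0666

9.0666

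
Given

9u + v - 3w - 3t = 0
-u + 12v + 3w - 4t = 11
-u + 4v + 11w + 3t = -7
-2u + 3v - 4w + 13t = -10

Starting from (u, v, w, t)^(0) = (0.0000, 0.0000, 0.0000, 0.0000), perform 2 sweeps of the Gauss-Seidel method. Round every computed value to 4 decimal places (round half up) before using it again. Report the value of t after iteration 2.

-1.2393

Iteration 1:
  u = (0 - (1)·0.0000 - (-3)·0.0000 - (-3)·0.0000) / (9) = 0.0000
  v = (11 - (-1)·0.0000 - (3)·0.0000 - (-4)·0.0000) / (12) = 0.9167
  w = (-7 - (-1)·0.0000 - (4)·0.9167 - (3)·0.0000) / (11) = -0.9697
  t = (-10 - (-2)·0.0000 - (3)·0.9167 - (-4)·-0.9697) / (13) = -1.2791
Iteration 2:
  u = (0 - (1)·0.9167 - (-3)·-0.9697 - (-3)·-1.2791) / (9) = -0.8515
  v = (11 - (-1)·-0.8515 - (3)·-0.9697 - (-4)·-1.2791) / (12) = 0.6618
  w = (-7 - (-1)·-0.8515 - (4)·0.6618 - (3)·-1.2791) / (11) = -0.6056
  t = (-10 - (-2)·-0.8515 - (3)·0.6618 - (-4)·-0.6056) / (13) = -1.2393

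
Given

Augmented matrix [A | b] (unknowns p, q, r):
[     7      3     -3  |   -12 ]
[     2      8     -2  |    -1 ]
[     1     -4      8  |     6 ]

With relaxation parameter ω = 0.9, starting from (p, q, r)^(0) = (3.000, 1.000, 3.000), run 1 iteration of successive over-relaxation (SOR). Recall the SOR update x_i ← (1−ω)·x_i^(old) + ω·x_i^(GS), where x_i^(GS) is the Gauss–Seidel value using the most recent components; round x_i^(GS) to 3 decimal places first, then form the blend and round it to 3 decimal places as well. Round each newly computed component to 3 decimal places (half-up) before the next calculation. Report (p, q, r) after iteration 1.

Iteration 1:
  p: GS value = (-12 - (3)·1.000 - (-3)·3.000) / (7) = -0.857;  p ← (1−ω)·3.000 + ω·-0.857 = -0.471
  q: GS value = (-1 - (2)·-0.471 - (-2)·3.000) / (8) = 0.743;  q ← (1−ω)·1.000 + ω·0.743 = 0.769
  r: GS value = (6 - (1)·-0.471 - (-4)·0.769) / (8) = 1.193;  r ← (1−ω)·3.000 + ω·1.193 = 1.374

(-0.471, 0.769, 1.374)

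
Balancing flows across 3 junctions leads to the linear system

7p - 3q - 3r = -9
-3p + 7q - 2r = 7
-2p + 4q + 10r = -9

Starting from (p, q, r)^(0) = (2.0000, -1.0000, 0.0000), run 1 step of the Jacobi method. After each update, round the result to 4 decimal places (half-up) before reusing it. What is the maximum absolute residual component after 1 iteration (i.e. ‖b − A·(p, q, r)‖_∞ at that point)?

18.8570

Iteration 1:
  p = (-9 - (-3)·-1.0000 - (-3)·0.0000) / (7) = -1.7143
  q = (7 - (-3)·2.0000 - (-2)·0.0000) / (7) = 1.8571
  r = (-9 - (-2)·2.0000 - (4)·-1.0000) / (10) = -0.1000
Residual b − A·x = (8.2714, -11.3426, -18.8570); ∞-norm = 18.8570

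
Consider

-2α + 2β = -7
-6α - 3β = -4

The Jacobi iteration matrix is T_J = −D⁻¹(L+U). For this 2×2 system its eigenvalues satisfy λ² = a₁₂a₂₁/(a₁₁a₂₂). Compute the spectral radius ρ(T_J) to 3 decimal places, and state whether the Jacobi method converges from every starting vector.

1.414

a₁₂a₂₁/(a₁₁a₂₂) = (2)·(-6) / ((-2)·(-3)) = -2.000000
ρ = √|-2.000000| = √2.000000 = 1.414
ρ > 1, so Jacobi diverges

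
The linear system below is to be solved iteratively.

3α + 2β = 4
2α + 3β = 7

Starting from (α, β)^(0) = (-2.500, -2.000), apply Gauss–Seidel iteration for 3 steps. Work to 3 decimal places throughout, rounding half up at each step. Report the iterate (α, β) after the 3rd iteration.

Iteration 1:
  α = (4 - (2)·-2.000) / (3) = 2.667
  β = (7 - (2)·2.667) / (3) = 0.555
Iteration 2:
  α = (4 - (2)·0.555) / (3) = 0.963
  β = (7 - (2)·0.963) / (3) = 1.691
Iteration 3:
  α = (4 - (2)·1.691) / (3) = 0.206
  β = (7 - (2)·0.206) / (3) = 2.196

(0.206, 2.196)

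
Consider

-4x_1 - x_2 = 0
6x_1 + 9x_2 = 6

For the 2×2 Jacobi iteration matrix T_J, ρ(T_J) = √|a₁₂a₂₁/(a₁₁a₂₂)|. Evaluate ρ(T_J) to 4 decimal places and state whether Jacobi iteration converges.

0.4082

a₁₂a₂₁/(a₁₁a₂₂) = (-1)·(6) / ((-4)·(9)) = 0.166667
ρ = √|0.166667| = √0.166667 = 0.4082
ρ < 1, so Jacobi converges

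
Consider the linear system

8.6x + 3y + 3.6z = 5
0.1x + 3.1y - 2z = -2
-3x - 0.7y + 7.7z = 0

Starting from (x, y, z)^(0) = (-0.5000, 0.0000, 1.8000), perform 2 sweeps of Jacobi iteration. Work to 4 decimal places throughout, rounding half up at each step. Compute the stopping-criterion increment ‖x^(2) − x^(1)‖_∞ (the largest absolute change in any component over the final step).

Iteration 1:
  x = (5 - (3)·0.0000 - (3.6)·1.8000) / (8.6) = -0.1721
  y = (-2 - (0.1)·-0.5000 - (-2)·1.8000) / (3.1) = 0.5323
  z = (0 - (-3)·-0.5000 - (-0.7)·0.0000) / (7.7) = -0.1948
Iteration 2:
  x = (5 - (3)·0.5323 - (3.6)·-0.1948) / (8.6) = 0.4773
  y = (-2 - (0.1)·-0.1721 - (-2)·-0.1948) / (3.1) = -0.7653
  z = (0 - (-3)·-0.1721 - (-0.7)·0.5323) / (7.7) = -0.0187
Change: (0.6494, -1.2976, 0.1761) → max |·| = 1.2976

1.2976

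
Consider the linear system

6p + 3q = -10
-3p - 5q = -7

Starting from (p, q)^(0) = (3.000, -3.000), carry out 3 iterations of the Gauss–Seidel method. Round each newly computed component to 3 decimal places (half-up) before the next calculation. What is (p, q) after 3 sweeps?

(-3.092, 3.255)

Iteration 1:
  p = (-10 - (3)·-3.000) / (6) = -0.167
  q = (-7 - (-3)·-0.167) / (-5) = 1.500
Iteration 2:
  p = (-10 - (3)·1.500) / (6) = -2.417
  q = (-7 - (-3)·-2.417) / (-5) = 2.850
Iteration 3:
  p = (-10 - (3)·2.850) / (6) = -3.092
  q = (-7 - (-3)·-3.092) / (-5) = 3.255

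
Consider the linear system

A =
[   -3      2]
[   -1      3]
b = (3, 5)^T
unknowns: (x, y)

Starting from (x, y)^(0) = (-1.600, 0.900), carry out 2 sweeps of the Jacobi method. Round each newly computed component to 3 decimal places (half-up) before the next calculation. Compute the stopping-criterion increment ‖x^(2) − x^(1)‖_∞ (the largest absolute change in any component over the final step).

0.400

Iteration 1:
  x = (3 - (2)·0.900) / (-3) = -0.400
  y = (5 - (-1)·-1.600) / (3) = 1.133
Iteration 2:
  x = (3 - (2)·1.133) / (-3) = -0.245
  y = (5 - (-1)·-0.400) / (3) = 1.533
Change: (0.155, 0.400) → max |·| = 0.400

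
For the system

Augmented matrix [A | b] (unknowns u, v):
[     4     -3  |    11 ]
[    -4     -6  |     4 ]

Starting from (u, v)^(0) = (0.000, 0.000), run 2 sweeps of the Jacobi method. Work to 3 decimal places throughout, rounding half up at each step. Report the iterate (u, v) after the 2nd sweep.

(2.250, -2.500)

Iteration 1:
  u = (11 - (-3)·0.000) / (4) = 2.750
  v = (4 - (-4)·0.000) / (-6) = -0.667
Iteration 2:
  u = (11 - (-3)·-0.667) / (4) = 2.250
  v = (4 - (-4)·2.750) / (-6) = -2.500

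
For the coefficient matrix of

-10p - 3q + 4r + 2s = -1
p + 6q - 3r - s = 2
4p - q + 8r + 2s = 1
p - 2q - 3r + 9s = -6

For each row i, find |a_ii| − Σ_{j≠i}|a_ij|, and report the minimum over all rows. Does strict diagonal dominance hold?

row 1: |-10| − (3+4+2) = 1
row 2: |6| − (1+3+1) = 1
row 3: |8| − (4+1+2) = 1
row 4: |9| − (1+2+3) = 3
minimum over rows = 1 → strictly diagonally dominant (convergence guaranteed)

1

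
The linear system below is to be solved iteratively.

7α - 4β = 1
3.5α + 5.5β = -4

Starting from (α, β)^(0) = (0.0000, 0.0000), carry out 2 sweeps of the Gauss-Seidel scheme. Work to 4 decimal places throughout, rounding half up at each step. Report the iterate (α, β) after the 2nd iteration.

Iteration 1:
  α = (1 - (-4)·0.0000) / (7) = 0.1429
  β = (-4 - (3.5)·0.1429) / (5.5) = -0.8182
Iteration 2:
  α = (1 - (-4)·-0.8182) / (7) = -0.3247
  β = (-4 - (3.5)·-0.3247) / (5.5) = -0.5206

(-0.3247, -0.5206)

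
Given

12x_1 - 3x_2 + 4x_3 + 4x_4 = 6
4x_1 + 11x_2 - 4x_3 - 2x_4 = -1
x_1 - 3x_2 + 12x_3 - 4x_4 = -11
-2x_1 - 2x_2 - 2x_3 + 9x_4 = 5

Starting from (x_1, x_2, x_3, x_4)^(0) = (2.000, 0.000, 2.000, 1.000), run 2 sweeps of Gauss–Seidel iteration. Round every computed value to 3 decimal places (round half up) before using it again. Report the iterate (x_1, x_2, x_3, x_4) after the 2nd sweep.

Iteration 1:
  x_1 = (6 - (-3)·0.000 - (4)·2.000 - (4)·1.000) / (12) = -0.500
  x_2 = (-1 - (4)·-0.500 - (-4)·2.000 - (-2)·1.000) / (11) = 1.000
  x_3 = (-11 - (1)·-0.500 - (-3)·1.000 - (-4)·1.000) / (12) = -0.292
  x_4 = (5 - (-2)·-0.500 - (-2)·1.000 - (-2)·-0.292) / (9) = 0.602
Iteration 2:
  x_1 = (6 - (-3)·1.000 - (4)·-0.292 - (4)·0.602) / (12) = 0.647
  x_2 = (-1 - (4)·0.647 - (-4)·-0.292 - (-2)·0.602) / (11) = -0.323
  x_3 = (-11 - (1)·0.647 - (-3)·-0.323 - (-4)·0.602) / (12) = -0.851
  x_4 = (5 - (-2)·0.647 - (-2)·-0.323 - (-2)·-0.851) / (9) = 0.438

(0.647, -0.323, -0.851, 0.438)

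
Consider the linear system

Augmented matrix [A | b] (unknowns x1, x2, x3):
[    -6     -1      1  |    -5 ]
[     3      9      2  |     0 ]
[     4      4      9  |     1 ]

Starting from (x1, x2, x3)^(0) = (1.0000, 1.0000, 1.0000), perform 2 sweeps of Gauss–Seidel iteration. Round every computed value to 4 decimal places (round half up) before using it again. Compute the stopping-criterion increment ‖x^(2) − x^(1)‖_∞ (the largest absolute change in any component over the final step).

Iteration 1:
  x1 = (-5 - (-1)·1.0000 - (1)·1.0000) / (-6) = 0.8333
  x2 = (0 - (3)·0.8333 - (2)·1.0000) / (9) = -0.5000
  x3 = (1 - (4)·0.8333 - (4)·-0.5000) / (9) = -0.0370
Iteration 2:
  x1 = (-5 - (-1)·-0.5000 - (1)·-0.0370) / (-6) = 0.9105
  x2 = (0 - (3)·0.9105 - (2)·-0.0370) / (9) = -0.2953
  x3 = (1 - (4)·0.9105 - (4)·-0.2953) / (9) = -0.1623
Change: (0.0772, 0.2047, -0.1253) → max |·| = 0.2047

0.2047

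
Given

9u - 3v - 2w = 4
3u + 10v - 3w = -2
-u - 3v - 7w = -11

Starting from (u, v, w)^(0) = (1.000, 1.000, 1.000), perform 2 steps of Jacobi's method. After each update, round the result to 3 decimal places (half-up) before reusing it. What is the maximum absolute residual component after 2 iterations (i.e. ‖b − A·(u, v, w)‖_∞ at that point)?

Iteration 1:
  u = (4 - (-3)·1.000 - (-2)·1.000) / (9) = 1.000
  v = (-2 - (3)·1.000 - (-3)·1.000) / (10) = -0.200
  w = (-11 - (-1)·1.000 - (-3)·1.000) / (-7) = 1.000
Iteration 2:
  u = (4 - (-3)·-0.200 - (-2)·1.000) / (9) = 0.600
  v = (-2 - (3)·1.000 - (-3)·1.000) / (10) = -0.200
  w = (-11 - (-1)·1.000 - (-3)·-0.200) / (-7) = 1.514
Residual b − A·x = (1.028, 2.742, -0.402); ∞-norm = 2.742

2.742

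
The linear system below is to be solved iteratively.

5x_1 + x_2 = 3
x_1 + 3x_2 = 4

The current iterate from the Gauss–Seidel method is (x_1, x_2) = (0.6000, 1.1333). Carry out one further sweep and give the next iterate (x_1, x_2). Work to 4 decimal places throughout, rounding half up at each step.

One sweep:
  x_1 = (3 - (1)·1.1333) / (5) = 0.3733
  x_2 = (4 - (1)·0.3733) / (3) = 1.2089

(0.3733, 1.2089)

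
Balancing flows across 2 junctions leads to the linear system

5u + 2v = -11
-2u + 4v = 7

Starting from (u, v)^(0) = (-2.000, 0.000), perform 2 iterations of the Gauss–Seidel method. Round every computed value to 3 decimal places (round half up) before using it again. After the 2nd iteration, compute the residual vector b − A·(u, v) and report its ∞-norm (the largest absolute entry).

Iteration 1:
  u = (-11 - (2)·0.000) / (5) = -2.200
  v = (7 - (-2)·-2.200) / (4) = 0.650
Iteration 2:
  u = (-11 - (2)·0.650) / (5) = -2.460
  v = (7 - (-2)·-2.460) / (4) = 0.520
Residual b − A·x = (0.260, 0.000); ∞-norm = 0.260

0.260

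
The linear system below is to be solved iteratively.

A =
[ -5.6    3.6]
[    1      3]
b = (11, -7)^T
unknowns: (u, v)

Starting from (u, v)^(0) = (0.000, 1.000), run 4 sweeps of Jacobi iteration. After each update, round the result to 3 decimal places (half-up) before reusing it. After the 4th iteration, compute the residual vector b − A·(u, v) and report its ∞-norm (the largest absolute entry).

Iteration 1:
  u = (11 - (3.6)·1.000) / (-5.6) = -1.321
  v = (-7 - (1)·0.000) / (3) = -2.333
Iteration 2:
  u = (11 - (3.6)·-2.333) / (-5.6) = -3.464
  v = (-7 - (1)·-1.321) / (3) = -1.893
Iteration 3:
  u = (11 - (3.6)·-1.893) / (-5.6) = -3.181
  v = (-7 - (1)·-3.464) / (3) = -1.179
Iteration 4:
  u = (11 - (3.6)·-1.179) / (-5.6) = -2.722
  v = (-7 - (1)·-3.181) / (3) = -1.273
Residual b − A·x = (0.340, -0.459); ∞-norm = 0.459

0.459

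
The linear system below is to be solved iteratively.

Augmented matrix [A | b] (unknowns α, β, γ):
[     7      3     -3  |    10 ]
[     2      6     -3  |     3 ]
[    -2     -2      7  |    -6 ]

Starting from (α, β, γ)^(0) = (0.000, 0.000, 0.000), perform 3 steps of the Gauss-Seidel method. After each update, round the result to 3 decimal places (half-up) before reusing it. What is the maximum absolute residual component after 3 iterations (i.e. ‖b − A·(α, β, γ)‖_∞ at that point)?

0.144

Iteration 1:
  α = (10 - (3)·0.000 - (-3)·0.000) / (7) = 1.429
  β = (3 - (2)·1.429 - (-3)·0.000) / (6) = 0.024
  γ = (-6 - (-2)·1.429 - (-2)·0.024) / (7) = -0.442
Iteration 2:
  α = (10 - (3)·0.024 - (-3)·-0.442) / (7) = 1.229
  β = (3 - (2)·1.229 - (-3)·-0.442) / (6) = -0.131
  γ = (-6 - (-2)·1.229 - (-2)·-0.131) / (7) = -0.543
Iteration 3:
  α = (10 - (3)·-0.131 - (-3)·-0.543) / (7) = 1.252
  β = (3 - (2)·1.252 - (-3)·-0.543) / (6) = -0.189
  γ = (-6 - (-2)·1.252 - (-2)·-0.189) / (7) = -0.553
Residual b − A·x = (0.144, -0.029, -0.003); ∞-norm = 0.144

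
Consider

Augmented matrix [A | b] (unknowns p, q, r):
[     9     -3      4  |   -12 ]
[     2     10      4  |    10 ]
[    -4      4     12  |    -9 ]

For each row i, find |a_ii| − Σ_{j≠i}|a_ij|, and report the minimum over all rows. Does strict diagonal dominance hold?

2

row 1: |9| − (3+4) = 2
row 2: |10| − (2+4) = 4
row 3: |12| − (4+4) = 4
minimum over rows = 2 → strictly diagonally dominant (convergence guaranteed)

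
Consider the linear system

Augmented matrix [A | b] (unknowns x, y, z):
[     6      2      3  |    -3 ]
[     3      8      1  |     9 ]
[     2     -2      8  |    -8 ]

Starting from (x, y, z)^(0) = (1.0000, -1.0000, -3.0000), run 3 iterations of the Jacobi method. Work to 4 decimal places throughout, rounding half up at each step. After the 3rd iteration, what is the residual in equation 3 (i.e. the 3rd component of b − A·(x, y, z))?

Iteration 1:
  x = (-3 - (2)·-1.0000 - (3)·-3.0000) / (6) = 1.3333
  y = (9 - (3)·1.0000 - (1)·-3.0000) / (8) = 1.1250
  z = (-8 - (2)·1.0000 - (-2)·-1.0000) / (8) = -1.5000
Iteration 2:
  x = (-3 - (2)·1.1250 - (3)·-1.5000) / (6) = -0.1250
  y = (9 - (3)·1.3333 - (1)·-1.5000) / (8) = 0.8125
  z = (-8 - (2)·1.3333 - (-2)·1.1250) / (8) = -1.0521
Iteration 3:
  x = (-3 - (2)·0.8125 - (3)·-1.0521) / (6) = -0.2448
  y = (9 - (3)·-0.1250 - (1)·-1.0521) / (8) = 1.3034
  z = (-8 - (2)·-0.1250 - (-2)·0.8125) / (8) = -0.7656
Residual b − A·x = (-1.8412, 0.0728, 1.2212)

1.2212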